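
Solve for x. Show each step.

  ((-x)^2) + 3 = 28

Step 1. [((-x)^2) + 3 = 28] +3 is outermost — subtract 3 both sides ⇒ sub: (-x)^2 = 25.
Step 2. [(-x)^2 = 25] 25 ≥ 0, LHS is (·)² — take ±√, so sqrt: -x = 5 or -5.
Step 3. [-x = 5 or -5] leading − — multiply by −1. So neg: x = -5 or 5.

Answer: x ∈ {-5, 5}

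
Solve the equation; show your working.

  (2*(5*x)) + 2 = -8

Step 1. [(2*(5*x)) + 2 = -8] 2 comes off first (subtract 2), so sub: 2*(5*x) = -10.
Step 2. [2*(5*x) = -10] 2 out front; divide by 2 ⇒ div: 5*x = -5.
Step 3. [5*x = -5] 5 out front; divide by 5. So div: x = -1.

Answer: x ∈ {-1}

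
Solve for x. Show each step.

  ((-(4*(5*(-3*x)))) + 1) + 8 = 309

Step 1. [((-(4*(5*(-3*x)))) + 1) + 8 = 309] 8 comes off first (subtract 8), so sub: (-(4*(5*(-3*x)))) + 1 = 301.
Step 2. [(-(4*(5*(-3*x)))) + 1 = 301] +1 is outermost — subtract 1 both sides. So sub: -(4*(5*(-3*x))) = 300.
Step 3. [-(4*(5*(-3*x))) = 300] flip signs both sides ⇒ neg: 4*(5*(-3*x)) = -300.
Step 4. [4*(5*(-3*x)) = -300] 4 out front; divide by 4. So div: 5*(-3*x) = -75.
Step 5. [5*(-3*x) = -75] 5·(inner) — divide through by 5, so div: -3*x = -15.
Step 6. [-3*x = -15] -3 out front; divide by -3 ⇒ div: x = 5.

Answer: x ∈ {5}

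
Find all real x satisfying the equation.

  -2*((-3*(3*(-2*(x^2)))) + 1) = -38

Step 1. [-2*((-3*(3*(-2*(x^2)))) + 1) = -38] LHS = -2·(…); ÷-2 both sides, so div: (-3*(3*(-2*(x^2)))) + 1 = 19.
Step 2. [(-3*(3*(-2*(x^2)))) + 1 = 19] peel the +1: subtract 1 from each side. So sub: -3*(3*(-2*(x^2))) = 18.
Step 3. [-3*(3*(-2*(x^2))) = 18] LHS = -3·(…); ÷-3 both sides. So div: 3*(-2*(x^2)) = -6.
Step 4. [3*(-2*(x^2)) = -6] 3·(inner) — divide through by 3, so div: -2*(x^2) = -2.
Step 5. [-2*(x^2) = -2] -2 out front; divide by -2. So div: x^2 = 1.
Step 6. [x^2 = 1] √ both sides: 1 ≥ 0 gives two branches, so sqrt: x = 1 or -1.

Answer: x ∈ {-1, 1}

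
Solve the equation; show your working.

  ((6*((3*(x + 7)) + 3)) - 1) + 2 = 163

Step 1. [((6*((3*(x + 7)) + 3)) - 1) + 2 = 163] subtract 2: x sits inside (… + 2). So sub: (6*((3*(x + 7)) + 3)) - 1 = 161.
Step 2. [(6*((3*(x + 7)) + 3)) - 1 = 161] add 1: x sits inside (… - 1), so sub: 6*((3*(x + 7)) + 3) = 162.
Step 3. [6*((3*(x + 7)) + 3) = 162] divide by the outer 6, so div: (3*(x + 7)) + 3 = 27.
Step 4. [(3*(x + 7)) + 3 = 27] peel the +3: subtract 3 from each side, so sub: 3*(x + 7) = 24.
Step 5. [3*(x + 7) = 24] LHS = 3·(…); ÷3 both sides, so div: x + 7 = 8.
Step 6. [x + 7 = 8] +7 is outermost — subtract 7 both sides. So sub: x = 1.

Answer: x ∈ {1}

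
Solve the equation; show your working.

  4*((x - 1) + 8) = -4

Step 1. [4*((x - 1) + 8) = -4] LHS = 4·(…); ÷4 both sides ⇒ div: (x - 1) + 8 = -1.
Step 2. [(x - 1) + 8 = -1] +8 is outermost — subtract 8 both sides ⇒ sub: x - 1 = -9.
Step 3. [x - 1 = -9] peel the -1: add 1 from each side. So sub: x = -8.

Answer: x ∈ {-8}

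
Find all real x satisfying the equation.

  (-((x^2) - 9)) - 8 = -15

Step 1. [(-((x^2) - 9)) - 8 = -15] -8 is outermost — add 8 both sides ⇒ sub: -((x^2) - 9) = -7.
Step 2. [-((x^2) - 9) = -7] LHS negated; negate both sides, so neg: (x^2) - 9 = 7.
Step 3. [(x^2) - 9 = 7] add 9: x sits inside (… - 9). So sub: x^2 = 16.
Step 4. [x^2 = 16] √ both sides: 16 ≥ 0 gives two branches. So sqrt: x = 4 or -4.

Answer: x ∈ {-4, 4}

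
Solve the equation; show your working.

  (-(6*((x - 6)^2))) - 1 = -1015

Step 1. [(-(6*((x - 6)^2))) - 1 = -1015] -1 is outermost — add 1 both sides ⇒ sub: -(6*((x - 6)^2)) = -1014.
Step 2. [-(6*((x - 6)^2)) = -1014] flip signs both sides, so neg: 6*((x - 6)^2) = 1014.
Step 3. [6*((x - 6)^2) = 1014] 6·(inner) — divide through by 6, so div: (x - 6)^2 = 169.
Step 4. [(x - 6)^2 = 169] 169 ≥ 0, LHS is (·)² — take ±√. So sqrt: x - 6 = 13 or -13.
Step 5. [x - 6 = 13 or -13] 6 comes off first (add 6). So sub: x = 19 or -7.

Answer: x ∈ {-7, 19}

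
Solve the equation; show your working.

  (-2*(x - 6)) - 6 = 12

Step 1. [(-2*(x - 6)) - 6 = 12] 6 comes off first (add 6) ⇒ sub: -2*(x - 6) = 18.
Step 2. [-2*(x - 6) = 18] leading coefficient -2: divide by -2 ⇒ div: x - 6 = -9.
Step 3. [x - 6 = -9] the outer -6 inverts by adding 6, so sub: x = -3.

Answer: x ∈ {-3}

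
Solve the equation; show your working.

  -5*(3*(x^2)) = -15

Step 1. [-5*(3*(x^2)) = -15] divide by the outer -5 ⇒ div: 3*(x^2) = 3.
Step 2. [3*(x^2) = 3] divide by the outer 3. So div: x^2 = 1.
Step 3. [x^2 = 1] √ both sides: 1 ≥ 0 gives two branches ⇒ sqrt: x = 1 or -1.

Answer: x ∈ {-1, 1}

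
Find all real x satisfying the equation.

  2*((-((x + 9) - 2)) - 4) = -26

Step 1. [2*((-((x + 9) - 2)) - 4) = -26] 2·(inner) — divide through by 2. So div: (-((x + 9) - 2)) - 4 = -13.
Step 2. [(-((x + 9) - 2)) - 4 = -13] the outer -4 inverts by adding 4. So sub: -((x + 9) - 2) = -9.
Step 3. [-((x + 9) - 2) = -9] leading − — multiply by −1, so neg: (x + 9) - 2 = 9.
Step 4. [(x + 9) - 2 = 9] 2 comes off first (add 2) ⇒ sub: x + 9 = 11.
Step 5. [x + 9 = 11] peel the +9: subtract 9 from each side, so sub: x = 2.

Answer: x ∈ {2}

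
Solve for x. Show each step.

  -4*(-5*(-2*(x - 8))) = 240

Step 1. [-4*(-5*(-2*(x - 8))) = 240] -4 out front; divide by -4. So div: -5*(-2*(x - 8)) = -60.
Step 2. [-5*(-2*(x - 8)) = -60] LHS = -5·(…); ÷-5 both sides ⇒ div: -2*(x - 8) = 12.
Step 3. [-2*(x - 8) = 12] divide by the outer -2, so div: x - 8 = -6.
Step 4. [x - 8 = -6] peel the -8: add 8 from each side ⇒ sub: x = 2.

Answer: x ∈ {2}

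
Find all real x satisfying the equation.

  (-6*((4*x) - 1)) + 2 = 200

Step 1. [(-6*((4*x) - 1)) + 2 = 200] the outer +2 inverts by subtracting 2, so sub: -6*((4*x) - 1) = 198.
Step 2. [-6*((4*x) - 1) = 198] LHS = -6·(…); ÷-6 both sides ⇒ div: (4*x) - 1 = -33.
Step 3. [(4*x) - 1 = -33] the outer -1 inverts by adding 1. So sub: 4*x = -32.
Step 4. [4*x = -32] divide by the outer 4, so div: x = -8.

Answer: x ∈ {-8}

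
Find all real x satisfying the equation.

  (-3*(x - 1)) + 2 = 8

Step 1. [(-3*(x - 1)) + 2 = 8] 2 comes off first (subtract 2). So sub: -3*(x - 1) = 6.
Step 2. [-3*(x - 1) = 6] leading coefficient -3: divide by -3. So div: x - 1 = -2.
Step 3. [x - 1 = -2] peel the -1: add 1 from each side, so sub: x = -1.

Answer: x ∈ {-1}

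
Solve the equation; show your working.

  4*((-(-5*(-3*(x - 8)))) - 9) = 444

Step 1. [4*((-(-5*(-3*(x - 8)))) - 9) = 444] 4·(inner) — divide through by 4 ⇒ div: (-(-5*(-3*(x - 8)))) - 9 = 111.
Step 2. [(-(-5*(-3*(x - 8)))) - 9 = 111] peel the -9: add 9 from each side ⇒ sub: -(-5*(-3*(x - 8))) = 120.
Step 3. [-(-5*(-3*(x - 8))) = 120] leading − — multiply by −1 ⇒ neg: -5*(-3*(x - 8)) = -120.
Step 4. [-5*(-3*(x - 8)) = -120] -5·(inner) — divide through by -5. So div: -3*(x - 8) = 24.
Step 5. [-3*(x - 8) = 24] LHS = -3·(…); ÷-3 both sides ⇒ div: x - 8 = -8.
Step 6. [x - 8 = -8] peel the -8: add 8 from each side. So sub: x = 0.

Answer: x ∈ {0}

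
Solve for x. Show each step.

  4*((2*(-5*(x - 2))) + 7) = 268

Step 1. [4*((2*(-5*(x - 2))) + 7) = 268] 4·(inner) — divide through by 4 ⇒ div: (2*(-5*(x - 2))) + 7 = 67.
Step 2. [(2*(-5*(x - 2))) + 7 = 67] the outer +7 inverts by subtracting 7. So sub: 2*(-5*(x - 2)) = 60.
Step 3. [2*(-5*(x - 2)) = 60] 2 out front; divide by 2 ⇒ div: -5*(x - 2) = 30.
Step 4. [-5*(x - 2) = 30] -5 out front; divide by -5 ⇒ div: x - 2 = -6.
Step 5. [x - 2 = -6] add 2: x sits inside (… - 2) ⇒ sub: x = -4.

Answer: x ∈ {-4}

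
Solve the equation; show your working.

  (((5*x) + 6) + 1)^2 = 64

Step 1. [(((5*x) + 6) + 1)^2 = 64] 64 ≥ 0, LHS is (·)² — take ±√, so sqrt: ((5*x) + 6) + 1 = 8 or -8.
Step 2. [((5*x) + 6) + 1 = 8 or -8] subtract 1: x sits inside (… + 1) ⇒ sub: (5*x) + 6 = 7 or -9.
Step 3. [(5*x) + 6 = 7 or -9] +6 is outermost — subtract 6 both sides. So sub: 5*x = 1 or -15.
Step 4. [5*x = 1 or -15] 5·(inner) — divide through by 5 ⇒ div: x = 1/5 or -3.

Answer: x ∈ {-3, 1/5}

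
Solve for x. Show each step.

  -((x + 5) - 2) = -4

Step 1. [-((x + 5) - 2) = -4] LHS negated; negate both sides ⇒ neg: (x + 5) - 2 = 4.
Step 2. [(x + 5) - 2 = 4] the outer -2 inverts by adding 2. So sub: x + 5 = 6.
Step 3. [x + 5 = 6] the outer +5 inverts by subtracting 5, so sub: x = 1.

Answer: x ∈ {1}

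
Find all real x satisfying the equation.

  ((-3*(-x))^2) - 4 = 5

Step 1. [((-3*(-x))^2) - 4 = 5] peel the -4: add 4 from each side. So sub: (-3*(-x))^2 = 9.
Step 2. [(-3*(-x))^2 = 9] √ both sides: 9 ≥ 0 gives two branches, so sqrt: -3*(-x) = 3 or -3.
Step 3. [-3*(-x) = 3 or -3] LHS = -3·(…); ÷-3 both sides, so div: -x = -1 or 1.
Step 4. [-x = -1 or 1] flip signs both sides, so neg: x = 1 or -1.

Answer: x ∈ {-1, 1}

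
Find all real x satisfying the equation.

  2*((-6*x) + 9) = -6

Step 1. [2*((-6*x) + 9) = -6] leading coefficient 2: divide by 2 ⇒ div: (-6*x) + 9 = -3.
Step 2. [(-6*x) + 9 = -3] the outer +9 inverts by subtracting 9, so sub: -6*x = -12.
Step 3. [-6*x = -12] leading coefficient -6: divide by -6, so div: x = 2.

Answer: x ∈ {2}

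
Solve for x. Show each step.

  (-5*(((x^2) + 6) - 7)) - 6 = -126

Step 1. [(-5*(((x^2) + 6) - 7)) - 6 = -126] add 6: x sits inside (… - 6) ⇒ sub: -5*(((x^2) + 6) - 7) = -120.
Step 2. [-5*(((x^2) + 6) - 7) = -120] leading coefficient -5: divide by -5. So div: ((x^2) + 6) - 7 = 24.
Step 3. [((x^2) + 6) - 7 = 24] -7 is outermost — add 7 both sides ⇒ sub: (x^2) + 6 = 31.
Step 4. [(x^2) + 6 = 31] +6 is outermost — subtract 6 both sides ⇒ sub: x^2 = 25.
Step 5. [x^2 = 25] √ both sides: 25 ≥ 0 gives two branches, so sqrt: x = 5 or -5.

Answer: x ∈ {-5, 5}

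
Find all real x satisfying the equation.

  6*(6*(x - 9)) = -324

Step 1. [6*(6*(x - 9)) = -324] 6 out front; divide by 6. So div: 6*(x - 9) = -54.
Step 2. [6*(x - 9) = -54] 6·(inner) — divide through by 6. So div: x - 9 = -9.
Step 3. [x - 9 = -9] the outer -9 inverts by adding 9, so sub: x = 0.

Answer: x ∈ {0}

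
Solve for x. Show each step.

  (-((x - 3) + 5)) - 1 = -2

Step 1. [(-((x - 3) + 5)) - 1 = -2] the outer -1 inverts by adding 1 ⇒ sub: -((x - 3) + 5) = -1.
Step 2. [-((x - 3) + 5) = -1] flip signs both sides. So neg: (x - 3) + 5 = 1.
Step 3. [(x - 3) + 5 = 1] +5 is outermost — subtract 5 both sides, so sub: x - 3 = -4.
Step 4. [x - 3 = -4] peel the -3: add 3 from each side. So sub: x = -1.

Answer: x ∈ {-1}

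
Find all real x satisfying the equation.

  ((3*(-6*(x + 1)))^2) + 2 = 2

Step 1. [((3*(-6*(x + 1)))^2) + 2 = 2] subtract 2: x sits inside (… + 2). So sub: (3*(-6*(x + 1)))^2 = 0.
Step 2. [(3*(-6*(x + 1)))^2 = 0] LHS squared, RHS 0 ≥ 0: apply √ (±) ⇒ sqrt: 3*(-6*(x + 1)) = 0.
Step 3. [3*(-6*(x + 1)) = 0] leading coefficient 3: divide by 3 ⇒ div: -6*(x + 1) = 0.
Step 4. [-6*(x + 1) = 0] -6 out front; divide by -6. So div: x + 1 = 0.
Step 5. [x + 1 = 0] peel the +1: subtract 1 from each side, so sub: x = -1.

Answer: x ∈ {-1}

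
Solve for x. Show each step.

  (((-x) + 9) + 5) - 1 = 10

Step 1. [(((-x) + 9) + 5) - 1 = 10] the outer -1 inverts by adding 1. So sub: ((-x) + 9) + 5 = 11.
Step 2. [((-x) + 9) + 5 = 11] peel the +5: subtract 5 from each side, so sub: (-x) + 9 = 6.
Step 3. [(-x) + 9 = 6] subtract 9: x sits inside (… + 9) ⇒ sub: -x = -3.
Step 4. [-x = -3] leading − — multiply by −1. So neg: x = 3.

Answer: x ∈ {3}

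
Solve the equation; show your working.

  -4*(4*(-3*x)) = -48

Step 1. [-4*(4*(-3*x)) = -48] LHS = -4·(…); ÷-4 both sides, so div: 4*(-3*x) = 12.
Step 2. [4*(-3*x) = 12] 4 out front; divide by 4. So div: -3*x = 3.
Step 3. [-3*x = 3] -3 out front; divide by -3 ⇒ div: x = -1.

Answer: x ∈ {-1}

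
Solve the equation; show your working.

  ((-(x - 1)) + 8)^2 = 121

Step 1. [((-(x - 1)) + 8)^2 = 121] LHS squared, RHS 121 ≥ 0: apply √ (±). So sqrt: (-(x - 1)) + 8 = 11 or -11.
Step 2. [(-(x - 1)) + 8 = 11 or -11] the outer +8 inverts by subtracting 8 ⇒ sub: -(x - 1) = 3 or -19.
Step 3. [-(x - 1) = 3 or -19] LHS negated; negate both sides, so neg: x - 1 = -3 or 19.
Step 4. [x - 1 = -3 or 19] 1 comes off first (add 1) ⇒ sub: x = -2 or 20.

Answer: x ∈ {-2, 20}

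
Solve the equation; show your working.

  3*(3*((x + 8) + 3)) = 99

Step 1. [3*(3*((x + 8) + 3)) = 99] 3 out front; divide by 3, so div: 3*((x + 8) + 3) = 33.
Step 2. [3*((x + 8) + 3) = 33] leading coefficient 3: divide by 3. So div: (x + 8) + 3 = 11.
Step 3. [(x + 8) + 3 = 11] subtract 3: x sits inside (… + 3) ⇒ sub: x + 8 = 8.
Step 4. [x + 8 = 8] the outer +8 inverts by subtracting 8. So sub: x = 0.

Answer: x ∈ {0}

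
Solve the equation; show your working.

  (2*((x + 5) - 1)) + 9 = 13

Step 1. [(2*((x + 5) - 1)) + 9 = 13] peel the +9: subtract 9 from each side ⇒ sub: 2*((x + 5) - 1) = 4.
Step 2. [2*((x + 5) - 1) = 4] divide by the outer 2. So div: (x + 5) - 1 = 2.
Step 3. [(x + 5) - 1 = 2] 1 comes off first (add 1), so sub: x + 5 = 3.
Step 4. [x + 5 = 3] subtract 5: x sits inside (… + 5) ⇒ sub: x = -2.

Answer: x ∈ {-2}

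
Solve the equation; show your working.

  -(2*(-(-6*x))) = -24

Step 1. [-(2*(-(-6*x))) = -24] flip signs both sides ⇒ neg: 2*(-(-6*x)) = 24.
Step 2. [2*(-(-6*x)) = 24] divide by the outer 2. So div: -(-6*x) = 12.
Step 3. [-(-6*x) = 12] flip signs both sides, so neg: -6*x = -12.
Step 4. [-6*x = -12] leading coefficient -6: divide by -6 ⇒ div: x = 2.

Answer: x ∈ {2}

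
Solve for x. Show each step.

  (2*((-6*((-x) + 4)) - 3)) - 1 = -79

Step 1. [(2*((-6*((-x) + 4)) - 3)) - 1 = -79] -1 is outermost — add 1 both sides ⇒ sub: 2*((-6*((-x) + 4)) - 3) = -78.
Step 2. [2*((-6*((-x) + 4)) - 3) = -78] LHS = 2·(…); ÷2 both sides. So div: (-6*((-x) + 4)) - 3 = -39.
Step 3. [(-6*((-x) + 4)) - 3 = -39] 3 comes off first (add 3), so sub: -6*((-x) + 4) = -36.
Step 4. [-6*((-x) + 4) = -36] -6·(inner) — divide through by -6 ⇒ div: (-x) + 4 = 6.
Step 5. [(-x) + 4 = 6] the outer +4 inverts by subtracting 4 ⇒ sub: -x = 2.
Step 6. [-x = 2] LHS negated; negate both sides. So neg: x = -2.

Answer: x ∈ {-2}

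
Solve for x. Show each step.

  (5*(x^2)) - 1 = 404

Step 1. [(5*(x^2)) - 1 = 404] the outer -1 inverts by adding 1 ⇒ sub: 5*(x^2) = 405.
Step 2. [5*(x^2) = 405] LHS = 5·(…); ÷5 both sides ⇒ div: x^2 = 81.
Step 3. [x^2 = 81] LHS squared, RHS 81 ≥ 0: apply √ (±). So sqrt: x = 9 or -9.

Answer: x ∈ {-9, 9}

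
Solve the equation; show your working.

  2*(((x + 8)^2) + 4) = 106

Step 1. [2*(((x + 8)^2) + 4) = 106] leading coefficient 2: divide by 2 ⇒ div: ((x + 8)^2) + 4 = 53.
Step 2. [((x + 8)^2) + 4 = 53] the outer +4 inverts by subtracting 4, so sub: (x + 8)^2 = 49.
Step 3. [(x + 8)^2 = 49] 49 ≥ 0, LHS is (·)² — take ±√ ⇒ sqrt: x + 8 = 7 or -7.
Step 4. [x + 8 = 7 or -7] peel the +8: subtract 8 from each side, so sub: x = -1 or -15.

Answer: x ∈ {-15, -1}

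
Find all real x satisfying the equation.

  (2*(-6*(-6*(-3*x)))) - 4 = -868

Step 1. [(2*(-6*(-6*(-3*x)))) - 4 = -868] -4 is outermost — add 4 both sides, so sub: 2*(-6*(-6*(-3*x))) = -864.
Step 2. [2*(-6*(-6*(-3*x))) = -864] 2 out front; divide by 2. So div: -6*(-6*(-3*x)) = -432.
Step 3. [-6*(-6*(-3*x)) = -432] -6 out front; divide by -6. So div: -6*(-3*x) = 72.
Step 4. [-6*(-3*x) = 72] -6 out front; divide by -6, so div: -3*x = -12.
Step 5. [-3*x = -12] -3·(inner) — divide through by -3, so div: x = 4.

Answer: x ∈ {4}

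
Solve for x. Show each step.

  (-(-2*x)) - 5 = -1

Step 1. [(-(-2*x)) - 5 = -1] 5 comes off first (add 5) ⇒ sub: -(-2*x) = 4.
Step 2. [-(-2*x) = 4] flip signs both sides. So neg: -2*x = -4.
Step 3. [-2*x = -4] leading coefficient -2: divide by -2 ⇒ div: x = 2.

Answer: x ∈ {2}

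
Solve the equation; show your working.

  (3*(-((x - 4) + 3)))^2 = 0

Step 1. [(3*(-((x - 4) + 3)))^2 = 0] 0 ≥ 0, LHS is (·)² — take ±√ ⇒ sqrt: 3*(-((x - 4) + 3)) = 0.
Step 2. [3*(-((x - 4) + 3)) = 0] leading coefficient 3: divide by 3, so div: -((x - 4) + 3) = 0.
Step 3. [-((x - 4) + 3) = 0] LHS negated; negate both sides ⇒ neg: (x - 4) + 3 = 0.
Step 4. [(x - 4) + 3 = 0] peel the +3: subtract 3 from each side ⇒ sub: x - 4 = -3.
Step 5. [x - 4 = -3] add 4: x sits inside (… - 4), so sub: x = 1.

Answer: x ∈ {1}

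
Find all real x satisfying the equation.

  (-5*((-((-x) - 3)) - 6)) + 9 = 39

Step 1. [(-5*((-((-x) - 3)) - 6)) + 9 = 39] peel the +9: subtract 9 from each side ⇒ sub: -5*((-((-x) - 3)) - 6) = 30.
Step 2. [-5*((-((-x) - 3)) - 6) = 30] -5 out front; divide by -5 ⇒ div: (-((-x) - 3)) - 6 = -6.
Step 3. [(-((-x) - 3)) - 6 = -6] peel the -6: add 6 from each side ⇒ sub: -((-x) - 3) = 0.
Step 4. [-((-x) - 3) = 0] LHS negated; negate both sides, so neg: (-x) - 3 = 0.
Step 5. [(-x) - 3 = 0] the outer -3 inverts by adding 3. So sub: -x = 3.
Step 6. [-x = 3] flip signs both sides, so neg: x = -3.

Answer: x ∈ {-3}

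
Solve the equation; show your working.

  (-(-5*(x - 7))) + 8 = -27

Step 1. [(-(-5*(x - 7))) + 8 = -27] the outer +8 inverts by subtracting 8. So sub: -(-5*(x - 7)) = -35.
Step 2. [-(-5*(x - 7)) = -35] flip signs both sides, so neg: -5*(x - 7) = 35.
Step 3. [-5*(x - 7) = 35] leading coefficient -5: divide by -5 ⇒ div: x - 7 = -7.
Step 4. [x - 7 = -7] add 7: x sits inside (… - 7), so sub: x = 0.

Answer: x ∈ {0}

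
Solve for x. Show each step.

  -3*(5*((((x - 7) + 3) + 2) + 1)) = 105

Step 1. [-3*(5*((((x - 7) + 3) + 2) + 1)) = 105] -3·(inner) — divide through by -3. So div: 5*((((x - 7) + 3) + 2) + 1) = -35.
Step 2. [5*((((x - 7) + 3) + 2) + 1) = -35] 5 out front; divide by 5 ⇒ div: (((x - 7) + 3) + 2) + 1 = -7.
Step 3. [(((x - 7) + 3) + 2) + 1 = -7] 1 comes off first (subtract 1). So sub: ((x - 7) + 3) + 2 = -8.
Step 4. [((x - 7) + 3) + 2 = -8] the outer +2 inverts by subtracting 2. So sub: (x - 7) + 3 = -10.
Step 5. [(x - 7) + 3 = -10] subtract 3: x sits inside (… + 3). So sub: x - 7 = -13.
Step 6. [x - 7 = -13] the outer -7 inverts by adding 7 ⇒ sub: x = -6.

Answer: x ∈ {-6}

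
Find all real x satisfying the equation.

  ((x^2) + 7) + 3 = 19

Step 1. [((x^2) + 7) + 3 = 19] the outer +3 inverts by subtracting 3. So sub: (x^2) + 7 = 16.
Step 2. [(x^2) + 7 = 16] subtract 7: x sits inside (… + 7). So sub: x^2 = 9.
Step 3. [x^2 = 9] LHS squared, RHS 9 ≥ 0: apply √ (±). So sqrt: x = 3 or -3.

Answer: x ∈ {-3, 3}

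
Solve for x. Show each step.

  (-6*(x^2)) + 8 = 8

Step 1. [(-6*(x^2)) + 8 = 8] subtract 8: x sits inside (… + 8). So sub: -6*(x^2) = 0.
Step 2. [-6*(x^2) = 0] leading coefficient -6: divide by -6, so div: x^2 = 0.
Step 3. [x^2 = 0] LHS squared, RHS 0 ≥ 0: apply √ (±) ⇒ sqrt: x = 0.

Answer: x ∈ {0}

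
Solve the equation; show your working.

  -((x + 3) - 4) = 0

Step 1. [-((x + 3) - 4) = 0] LHS negated; negate both sides, so neg: (x + 3) - 4 = 0.
Step 2. [(x + 3) - 4 = 0] the outer -4 inverts by adding 4, so sub: x + 3 = 4.
Step 3. [x + 3 = 4] 3 comes off first (subtract 3), so sub: x = 1.

Answer: x ∈ {1}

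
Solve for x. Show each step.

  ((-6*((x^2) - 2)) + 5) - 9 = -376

Step 1. [((-6*((x^2) - 2)) + 5) - 9 = -376] peel the -9: add 9 from each side, so sub: (-6*((x^2) - 2)) + 5 = -367.
Step 2. [(-6*((x^2) - 2)) + 5 = -367] +5 is outermost — subtract 5 both sides, so sub: -6*((x^2) - 2) = -372.
Step 3. [-6*((x^2) - 2) = -372] leading coefficient -6: divide by -6 ⇒ div: (x^2) - 2 = 62.
Step 4. [(x^2) - 2 = 62] peel the -2: add 2 from each side ⇒ sub: x^2 = 64.
Step 5. [x^2 = 64] 64 ≥ 0, LHS is (·)² — take ±√, so sqrt: x = 8 or -8.

Answer: x ∈ {-8, 8}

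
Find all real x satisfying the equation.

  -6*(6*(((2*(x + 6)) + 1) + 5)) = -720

Step 1. [-6*(6*(((2*(x + 6)) + 1) + 5)) = -720] -6 out front; divide by -6 ⇒ div: 6*(((2*(x + 6)) + 1) + 5) = 120.
Step 2. [6*(((2*(x + 6)) + 1) + 5) = 120] divide by the outer 6. So div: ((2*(x + 6)) + 1) + 5 = 20.
Step 3. [((2*(x + 6)) + 1) + 5 = 20] peel the +5: subtract 5 from each side ⇒ sub: (2*(x + 6)) + 1 = 15.
Step 4. [(2*(x + 6)) + 1 = 15] +1 is outermost — subtract 1 both sides, so sub: 2*(x + 6) = 14.
Step 5. [2*(x + 6) = 14] divide by the outer 2. So div: x + 6 = 7.
Step 6. [x + 6 = 7] peel the +6: subtract 6 from each side ⇒ sub: x = 1.

Answer: x ∈ {1}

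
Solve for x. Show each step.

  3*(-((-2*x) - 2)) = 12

Step 1. [3*(-((-2*x) - 2)) = 12] 3 out front; divide by 3. So div: -((-2*x) - 2) = 4.
Step 2. [-((-2*x) - 2) = 4] leading − — multiply by −1. So neg: (-2*x) - 2 = -4.
Step 3. [(-2*x) - 2 = -4] common factor -2 (LHS and -4) — divide through ⇒ factor: x + 1 = 2.
Step 4. [x + 1 = 2] subtract 1: x sits inside (… + 1) ⇒ sub: x = 1.

Answer: x ∈ {1}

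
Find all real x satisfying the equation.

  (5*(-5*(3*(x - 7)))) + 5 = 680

Step 1. [(5*(-5*(3*(x - 7)))) + 5 = 680] common factor 5 (LHS and 680) — divide through. So factor: (-5*(3*(x - 7))) + 1 = 136.
Step 2. [(-5*(3*(x - 7))) + 1 = 136] the outer +1 inverts by subtracting 1 ⇒ sub: -5*(3*(x - 7)) = 135.
Step 3. [-5*(3*(x - 7)) = 135] leading coefficient -5: divide by -5. So div: 3*(x - 7) = -27.
Step 4. [3*(x - 7) = -27] divide by the outer 3. So div: x - 7 = -9.
Step 5. [x - 7 = -9] -7 is outermost — add 7 both sides. So sub: x = -2.

Answer: x ∈ {-2}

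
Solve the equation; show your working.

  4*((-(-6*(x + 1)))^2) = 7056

Step 1. [4*((-(-6*(x + 1)))^2) = 7056] 4 out front; divide by 4 ⇒ div: (-(-6*(x + 1)))^2 = 1764.
Step 2. [(-(-6*(x + 1)))^2 = 1764] √ both sides: 1764 ≥ 0 gives two branches, so sqrt: -(-6*(x + 1)) = 42 or -42.
Step 3. [-(-6*(x + 1)) = 42 or -42] flip signs both sides ⇒ neg: -6*(x + 1) = -42 or 42.
Step 4. [-6*(x + 1) = -42 or 42] -6·(inner) — divide through by -6 ⇒ div: x + 1 = 7 or -7.
Step 5. [x + 1 = 7 or -7] subtract 1: x sits inside (… + 1) ⇒ sub: x = 6 or -8.

Answer: x ∈ {-8, 6}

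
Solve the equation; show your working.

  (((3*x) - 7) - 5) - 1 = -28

Step 1. [(((3*x) - 7) - 5) - 1 = -28] add 1: x sits inside (… - 1). So sub: ((3*x) - 7) - 5 = -27.
Step 2. [((3*x) - 7) - 5 = -27] -5 is outermost — add 5 both sides. So sub: (3*x) - 7 = -22.
Step 3. [(3*x) - 7 = -22] peel the -7: add 7 from each side. So sub: 3*x = -15.
Step 4. [3*x = -15] divide by the outer 3 ⇒ div: x = -5.

Answer: x ∈ {-5}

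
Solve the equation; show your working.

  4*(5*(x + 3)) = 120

Step 1. [4*(5*(x + 3)) = 120] leading coefficient 4: divide by 4. So div: 5*(x + 3) = 30.
Step 2. [5*(x + 3) = 30] 5·(inner) — divide through by 5 ⇒ div: x + 3 = 6.
Step 3. [x + 3 = 6] +3 is outermost — subtract 3 both sides, so sub: x = 3.

Answer: x ∈ {3}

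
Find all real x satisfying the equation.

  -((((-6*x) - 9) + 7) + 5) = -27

Step 1. [-((((-6*x) - 9) + 7) + 5) = -27] leading − — multiply by −1. So neg: (((-6*x) - 9) + 7) + 5 = 27.
Step 2. [(((-6*x) - 9) + 7) + 5 = 27] +5 is outermost — subtract 5 both sides. So sub: ((-6*x) - 9) + 7 = 22.
Step 3. [((-6*x) - 9) + 7 = 22] the outer +7 inverts by subtracting 7, so sub: (-6*x) - 9 = 15.
Step 4. [(-6*x) - 9 = 15] add 9: x sits inside (… - 9), so sub: -6*x = 24.
Step 5. [-6*x = 24] -6 out front; divide by -6 ⇒ div: x = -4.

Answer: x ∈ {-4}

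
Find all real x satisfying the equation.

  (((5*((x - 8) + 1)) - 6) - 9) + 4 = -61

Step 1. [(((5*((x - 8) + 1)) - 6) - 9) + 4 = -61] 4 comes off first (subtract 4) ⇒ sub: ((5*((x - 8) + 1)) - 6) - 9 = -65.
Step 2. [((5*((x - 8) + 1)) - 6) - 9 = -65] the outer -9 inverts by adding 9. So sub: (5*((x - 8) + 1)) - 6 = -56.
Step 3. [(5*((x - 8) + 1)) - 6 = -56] add 6: x sits inside (… - 6) ⇒ sub: 5*((x - 8) + 1) = -50.
Step 4. [5*((x - 8) + 1) = -50] LHS = 5·(…); ÷5 both sides, so div: (x - 8) + 1 = -10.
Step 5. [(x - 8) + 1 = -10] the outer +1 inverts by subtracting 1. So sub: x - 8 = -11.
Step 6. [x - 8 = -11] the outer -8 inverts by adding 8 ⇒ sub: x = -3.

Answer: x ∈ {-3}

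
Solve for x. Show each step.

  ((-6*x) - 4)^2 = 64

Step 1. [((-6*x) - 4)^2 = 64] LHS squared, RHS 64 ≥ 0: apply √ (±) ⇒ sqrt: (-6*x) - 4 = 8 or -8.
Step 2. [(-6*x) - 4 = 8 or -8] add 4: x sits inside (… - 4) ⇒ sub: -6*x = 12 or -4.
Step 3. [-6*x = 12 or -4] leading coefficient -6: divide by -6, so div: x = -2 or 2/3.

Answer: x ∈ {-2, 2/3}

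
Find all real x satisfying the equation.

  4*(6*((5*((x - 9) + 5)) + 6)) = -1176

Step 1. [4*(6*((5*((x - 9) + 5)) + 6)) = -1176] divide by the outer 4. So div: 6*((5*((x - 9) + 5)) + 6) = -294.
Step 2. [6*((5*((x - 9) + 5)) + 6) = -294] 6 out front; divide by 6. So div: (5*((x - 9) + 5)) + 6 = -49.
Step 3. [(5*((x - 9) + 5)) + 6 = -49] 6 comes off first (subtract 6). So sub: 5*((x - 9) + 5) = -55.
Step 4. [5*((x - 9) + 5) = -55] leading coefficient 5: divide by 5, so div: (x - 9) + 5 = -11.
Step 5. [(x - 9) + 5 = -11] +5 is outermost — subtract 5 both sides ⇒ sub: x - 9 = -16.
Step 6. [x - 9 = -16] 9 comes off first (add 9). So sub: x = -7.

Answer: x ∈ {-7}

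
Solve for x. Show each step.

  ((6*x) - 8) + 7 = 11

Step 1. [((6*x) - 8) + 7 = 11] subtract 7: x sits inside (… + 7) ⇒ sub: (6*x) - 8 = 4.
Step 2. [(6*x) - 8 = 4] the outer -8 inverts by adding 8 ⇒ sub: 6*x = 12.
Step 3. [6*x = 12] leading coefficient 6: divide by 6 ⇒ div: x = 2.

Answer: x ∈ {2}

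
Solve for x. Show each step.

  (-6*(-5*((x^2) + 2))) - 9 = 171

Step 1. [(-6*(-5*((x^2) + 2))) - 9 = 171] -9 is outermost — add 9 both sides. So sub: -6*(-5*((x^2) + 2)) = 180.
Step 2. [-6*(-5*((x^2) + 2)) = 180] -6 out front; divide by -6 ⇒ div: -5*((x^2) + 2) = -30.
Step 3. [-5*((x^2) + 2) = -30] divide by the outer -5, so div: (x^2) + 2 = 6.
Step 4. [(x^2) + 2 = 6] the outer +2 inverts by subtracting 2. So sub: x^2 = 4.
Step 5. [x^2 = 4] √ both sides: 4 ≥ 0 gives two branches. So sqrt: x = 2 or -2.

Answer: x ∈ {-2, 2}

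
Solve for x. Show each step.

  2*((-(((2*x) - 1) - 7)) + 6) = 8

Step 1. [2*((-(((2*x) - 1) - 7)) + 6) = 8] divide by the outer 2 ⇒ div: (-(((2*x) - 1) - 7)) + 6 = 4.
Step 2. [(-(((2*x) - 1) - 7)) + 6 = 4] subtract 6: x sits inside (… + 6). So sub: -(((2*x) - 1) - 7) = -2.
Step 3. [-(((2*x) - 1) - 7) = -2] flip signs both sides, so neg: ((2*x) - 1) - 7 = 2.
Step 4. [((2*x) - 1) - 7 = 2] -7 is outermost — add 7 both sides ⇒ sub: (2*x) - 1 = 9.
Step 5. [(2*x) - 1 = 9] the outer -1 inverts by adding 1, so sub: 2*x = 10.
Step 6. [2*x = 10] LHS = 2·(…); ÷2 both sides. So div: x = 5.

Answer: x ∈ {5}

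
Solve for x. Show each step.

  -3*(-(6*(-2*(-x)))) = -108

Step 1. [-3*(-(6*(-2*(-x)))) = -108] LHS = -3·(…); ÷-3 both sides, so div: -(6*(-2*(-x))) = 36.
Step 2. [-(6*(-2*(-x))) = 36] leading − — multiply by −1. So neg: 6*(-2*(-x)) = -36.
Step 3. [6*(-2*(-x)) = -36] 6 out front; divide by 6 ⇒ div: -2*(-x) = -6.
Step 4. [-2*(-x) = -6] leading coefficient -2: divide by -2. So div: -x = 3.
Step 5. [-x = 3] flip signs both sides. So neg: x = -3.

Answer: x ∈ {-3}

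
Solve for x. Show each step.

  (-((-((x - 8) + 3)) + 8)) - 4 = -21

Step 1. [(-((-((x - 8) + 3)) + 8)) - 4 = -21] 4 comes off first (add 4). So sub: -((-((x - 8) + 3)) + 8) = -17.
Step 2. [-((-((x - 8) + 3)) + 8) = -17] flip signs both sides. So neg: (-((x - 8) + 3)) + 8 = 17.
Step 3. [(-((x - 8) + 3)) + 8 = 17] subtract 8: x sits inside (… + 8), so sub: -((x - 8) + 3) = 9.
Step 4. [-((x - 8) + 3) = 9] LHS negated; negate both sides ⇒ neg: (x - 8) + 3 = -9.
Step 5. [(x - 8) + 3 = -9] 3 comes off first (subtract 3) ⇒ sub: x - 8 = -12.
Step 6. [x - 8 = -12] -8 is outermost — add 8 both sides, so sub: x = -4.

Answer: x ∈ {-4}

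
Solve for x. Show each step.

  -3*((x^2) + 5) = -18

Step 1. [-3*((x^2) + 5) = -18] LHS = -3·(…); ÷-3 both sides. So div: (x^2) + 5 = 6.
Step 2. [(x^2) + 5 = 6] 5 comes off first (subtract 5), so sub: x^2 = 1.
Step 3. [x^2 = 1] √ both sides: 1 ≥ 0 gives two branches. So sqrt: x = 1 or -1.

Answer: x ∈ {-1, 1}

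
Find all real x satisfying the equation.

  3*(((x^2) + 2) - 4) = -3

Step 1. [3*(((x^2) + 2) - 4) = -3] 3·(inner) — divide through by 3, so div: ((x^2) + 2) - 4 = -1.
Step 2. [((x^2) + 2) - 4 = -1] peel the -4: add 4 from each side. So sub: (x^2) + 2 = 3.
Step 3. [(x^2) + 2 = 3] peel the +2: subtract 2 from each side ⇒ sub: x^2 = 1.
Step 4. [x^2 = 1] √ both sides: 1 ≥ 0 gives two branches, so sqrt: x = 1 or -1.

Answer: x ∈ {-1, 1}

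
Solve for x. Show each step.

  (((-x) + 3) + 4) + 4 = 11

Step 1. [(((-x) + 3) + 4) + 4 = 11] peel the +4: subtract 4 from each side. So sub: ((-x) + 3) + 4 = 7.
Step 2. [((-x) + 3) + 4 = 7] subtract 4: x sits inside (… + 4) ⇒ sub: (-x) + 3 = 3.
Step 3. [(-x) + 3 = 3] subtract 3: x sits inside (… + 3), so sub: -x = 0.
Step 4. [-x = 0] leading − — multiply by −1 ⇒ neg: x = 0.

Answer: x ∈ {0}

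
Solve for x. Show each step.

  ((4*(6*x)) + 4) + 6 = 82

Step 1. [((4*(6*x)) + 4) + 6 = 82] 6 comes off first (subtract 6) ⇒ sub: (4*(6*x)) + 4 = 76.
Step 2. [(4*(6*x)) + 4 = 76] peel the +4: subtract 4 from each side. So sub: 4*(6*x) = 72.
Step 3. [4*(6*x) = 72] divide by the outer 4 ⇒ div: 6*x = 18.
Step 4. [6*x = 18] 6 out front; divide by 6. So div: x = 3.

Answer: x ∈ {3}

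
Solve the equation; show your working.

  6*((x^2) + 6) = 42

Step 1. [6*((x^2) + 6) = 42] LHS = 6·(…); ÷6 both sides ⇒ div: (x^2) + 6 = 7.
Step 2. [(x^2) + 6 = 7] +6 is outermost — subtract 6 both sides. So sub: x^2 = 1.
Step 3. [x^2 = 1] √ both sides: 1 ≥ 0 gives two branches, so sqrt: x = 1 or -1.

Answer: x ∈ {-1, 1}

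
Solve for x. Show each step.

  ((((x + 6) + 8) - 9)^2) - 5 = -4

Step 1. [((((x + 6) + 8) - 9)^2) - 5 = -4] the outer -5 inverts by adding 5. So sub: (((x + 6) + 8) - 9)^2 = 1.
Step 2. [(((x + 6) + 8) - 9)^2 = 1] 1 ≥ 0, LHS is (·)² — take ±√, so sqrt: ((x + 6) + 8) - 9 = 1 or -1.
Step 3. [((x + 6) + 8) - 9 = 1 or -1] peel the -9: add 9 from each side, so sub: (x + 6) + 8 = 10 or 8.
Step 4. [(x + 6) + 8 = 10 or 8] subtract 8: x sits inside (… + 8). So sub: x + 6 = 2 or 0.
Step 5. [x + 6 = 2 or 0] 6 comes off first (subtract 6) ⇒ sub: x = -4 or -6.

Answer: x ∈ {-6, -4}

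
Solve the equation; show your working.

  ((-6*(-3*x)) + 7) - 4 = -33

Step 1. [((-6*(-3*x)) + 7) - 4 = -33] -4 is outermost — add 4 both sides. So sub: (-6*(-3*x)) + 7 = -29.
Step 2. [(-6*(-3*x)) + 7 = -29] 7 comes off first (subtract 7), so sub: -6*(-3*x) = -36.
Step 3. [-6*(-3*x) = -36] divide by the outer -6 ⇒ div: -3*x = 6.
Step 4. [-3*x = 6] divide by the outer -3. So div: x = -2.

Answer: x ∈ {-2}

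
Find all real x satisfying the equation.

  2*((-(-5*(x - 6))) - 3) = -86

Step 1. [2*((-(-5*(x - 6))) - 3) = -86] leading coefficient 2: divide by 2. So div: (-(-5*(x - 6))) - 3 = -43.
Step 2. [(-(-5*(x - 6))) - 3 = -43] -3 is outermost — add 3 both sides. So sub: -(-5*(x - 6)) = -40.
Step 3. [-(-5*(x - 6)) = -40] LHS negated; negate both sides ⇒ neg: -5*(x - 6) = 40.
Step 4. [-5*(x - 6) = 40] leading coefficient -5: divide by -5. So div: x - 6 = -8.
Step 5. [x - 6 = -8] peel the -6: add 6 from each side, so sub: x = -2.

Answer: x ∈ {-2}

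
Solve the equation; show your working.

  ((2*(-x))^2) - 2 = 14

Step 1. [((2*(-x))^2) - 2 = 14] the outer -2 inverts by adding 2 ⇒ sub: (2*(-x))^2 = 16.
Step 2. [(2*(-x))^2 = 16] 16 ≥ 0, LHS is (·)² — take ±√. So sqrt: 2*(-x) = 4 or -4.
Step 3. [2*(-x) = 4 or -4] divide by the outer 2. So div: -x = 2 or -2.
Step 4. [-x = 2 or -2] LHS negated; negate both sides, so neg: x = -2 or 2.

Answer: x ∈ {-2, 2}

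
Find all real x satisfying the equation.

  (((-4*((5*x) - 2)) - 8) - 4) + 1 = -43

Step 1. [(((-4*((5*x) - 2)) - 8) - 4) + 1 = -43] the outer +1 inverts by subtracting 1 ⇒ sub: ((-4*((5*x) - 2)) - 8) - 4 = -44.
Step 2. [((-4*((5*x) - 2)) - 8) - 4 = -44] 4 comes off first (add 4), so sub: (-4*((5*x) - 2)) - 8 = -40.
Step 3. [(-4*((5*x) - 2)) - 8 = -40] -4 | LHS and -4 | -40: pull -4 out. So factor: ((5*x) - 2) + 2 = 10.
Step 4. [((5*x) - 2) + 2 = 10] peel the +2: subtract 2 from each side ⇒ sub: (5*x) - 2 = 8.
Step 5. [(5*x) - 2 = 8] -2 is outermost — add 2 both sides, so sub: 5*x = 10.
Step 6. [5*x = 10] 5·(inner) — divide through by 5, so div: x = 2.

Answer: x ∈ {2}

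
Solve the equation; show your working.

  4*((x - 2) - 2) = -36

Step 1. [4*((x - 2) - 2) = -36] 4 out front; divide by 4, so div: (x - 2) - 2 = -9.
Step 2. [(x - 2) - 2 = -9] add 2: x sits inside (… - 2), so sub: x - 2 = -7.
Step 3. [x - 2 = -7] -2 is outermost — add 2 both sides, so sub: x = -5.

Answer: x ∈ {-5}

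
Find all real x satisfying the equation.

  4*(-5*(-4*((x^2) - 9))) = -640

Step 1. [4*(-5*(-4*((x^2) - 9))) = -640] LHS = 4·(…); ÷4 both sides ⇒ div: -5*(-4*((x^2) - 9)) = -160.
Step 2. [-5*(-4*((x^2) - 9)) = -160] -5 out front; divide by -5. So div: -4*((x^2) - 9) = 32.
Step 3. [-4*((x^2) - 9) = 32] -4·(inner) — divide through by -4 ⇒ div: (x^2) - 9 = -8.
Step 4. [(x^2) - 9 = -8] 9 comes off first (add 9). So sub: x^2 = 1.
Step 5. [x^2 = 1] √ both sides: 1 ≥ 0 gives two branches ⇒ sqrt: x = 1 or -1.

Answer: x ∈ {-1, 1}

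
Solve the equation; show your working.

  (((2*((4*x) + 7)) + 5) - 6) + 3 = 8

Step 1. [(((2*((4*x) + 7)) + 5) - 6) + 3 = 8] 3 comes off first (subtract 3), so sub: ((2*((4*x) + 7)) + 5) - 6 = 5.
Step 2. [((2*((4*x) + 7)) + 5) - 6 = 5] peel the -6: add 6 from each side, so sub: (2*((4*x) + 7)) + 5 = 11.
Step 3. [(2*((4*x) + 7)) + 5 = 11] 5 comes off first (subtract 5). So sub: 2*((4*x) + 7) = 6.
Step 4. [2*((4*x) + 7) = 6] LHS = 2·(…); ÷2 both sides ⇒ div: (4*x) + 7 = 3.
Step 5. [(4*x) + 7 = 3] +7 is outermost — subtract 7 both sides. So sub: 4*x = -4.
Step 6. [4*x = -4] LHS = 4·(…); ÷4 both sides. So div: x = -1.

Answer: x ∈ {-1}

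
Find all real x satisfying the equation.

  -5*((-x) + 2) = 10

Step 1. [-5*((-x) + 2) = 10] -5·(inner) — divide through by -5 ⇒ div: (-x) + 2 = -2.
Step 2. [(-x) + 2 = -2] the outer +2 inverts by subtracting 2. So sub: -x = -4.
Step 3. [-x = -4] flip signs both sides, so neg: x = 4.

Answer: x ∈ {4}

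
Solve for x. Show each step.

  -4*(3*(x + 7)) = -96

Step 1. [-4*(3*(x + 7)) = -96] leading coefficient -4: divide by -4. So div: 3*(x + 7) = 24.
Step 2. [3*(x + 7) = 24] LHS = 3·(…); ÷3 both sides, so div: x + 7 = 8.
Step 3. [x + 7 = 8] +7 is outermost — subtract 7 both sides. So sub: x = 1.

Answer: x ∈ {1}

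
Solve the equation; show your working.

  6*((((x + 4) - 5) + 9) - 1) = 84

Step 1. [6*((((x + 4) - 5) + 9) - 1) = 84] 6·(inner) — divide through by 6 ⇒ div: (((x + 4) - 5) + 9) - 1 = 14.
Step 2. [(((x + 4) - 5) + 9) - 1 = 14] -1 is outermost — add 1 both sides ⇒ sub: ((x + 4) - 5) + 9 = 15.
Step 3. [((x + 4) - 5) + 9 = 15] +9 is outermost — subtract 9 both sides, so sub: (x + 4) - 5 = 6.
Step 4. [(x + 4) - 5 = 6] the outer -5 inverts by adding 5, so sub: x + 4 = 11.
Step 5. [x + 4 = 11] the outer +4 inverts by subtracting 4 ⇒ sub: x = 7.

Answer: x ∈ {7}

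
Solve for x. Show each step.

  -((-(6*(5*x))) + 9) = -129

Step 1. [-((-(6*(5*x))) + 9) = -129] LHS negated; negate both sides. So neg: (-(6*(5*x))) + 9 = 129.
Step 2. [(-(6*(5*x))) + 9 = 129] 9 comes off first (subtract 9), so sub: -(6*(5*x)) = 120.
Step 3. [-(6*(5*x)) = 120] leading − — multiply by −1 ⇒ neg: 6*(5*x) = -120.
Step 4. [6*(5*x) = -120] divide by the outer 6 ⇒ div: 5*x = -20.
Step 5. [5*x = -20] divide by the outer 5. So div: x = -4.

Answer: x ∈ {-4}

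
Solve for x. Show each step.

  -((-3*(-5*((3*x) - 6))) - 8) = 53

Step 1. [-((-3*(-5*((3*x) - 6))) - 8) = 53] LHS negated; negate both sides ⇒ neg: (-3*(-5*((3*x) - 6))) - 8 = -53.
Step 2. [(-3*(-5*((3*x) - 6))) - 8 = -53] the outer -8 inverts by adding 8, so sub: -3*(-5*((3*x) - 6)) = -45.
Step 3. [-3*(-5*((3*x) - 6)) = -45] -3·(inner) — divide through by -3, so div: -5*((3*x) - 6) = 15.
Step 4. [-5*((3*x) - 6) = 15] leading coefficient -5: divide by -5 ⇒ div: (3*x) - 6 = -3.
Step 5. [(3*x) - 6 = -3] 3 | LHS and 3 | -3: pull 3 out, so factor: x - 2 = -1.
Step 6. [x - 2 = -1] the outer -2 inverts by adding 2, so sub: x = 1.

Answer: x ∈ {1}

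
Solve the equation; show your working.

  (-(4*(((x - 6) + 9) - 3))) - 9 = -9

Step 1. [(-(4*(((x - 6) + 9) - 3))) - 9 = -9] add 9: x sits inside (… - 9). So sub: -(4*(((x - 6) + 9) - 3)) = 0.
Step 2. [-(4*(((x - 6) + 9) - 3)) = 0] leading − — multiply by −1. So neg: 4*(((x - 6) + 9) - 3) = 0.
Step 3. [4*(((x - 6) + 9) - 3) = 0] divide by the outer 4, so div: ((x - 6) + 9) - 3 = 0.
Step 4. [((x - 6) + 9) - 3 = 0] 3 comes off first (add 3). So sub: (x - 6) + 9 = 3.
Step 5. [(x - 6) + 9 = 3] peel the +9: subtract 9 from each side ⇒ sub: x - 6 = -6.
Step 6. [x - 6 = -6] peel the -6: add 6 from each side, so sub: x = 0.

Answer: x ∈ {0}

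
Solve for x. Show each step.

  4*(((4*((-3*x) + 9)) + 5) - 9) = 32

Step 1. [4*(((4*((-3*x) + 9)) + 5) - 9) = 32] divide by the outer 4, so div: ((4*((-3*x) + 9)) + 5) - 9 = 8.
Step 2. [((4*((-3*x) + 9)) + 5) - 9 = 8] add 9: x sits inside (… - 9), so sub: (4*((-3*x) + 9)) + 5 = 17.
Step 3. [(4*((-3*x) + 9)) + 5 = 17] +5 is outermost — subtract 5 both sides ⇒ sub: 4*((-3*x) + 9) = 12.
Step 4. [4*((-3*x) + 9) = 12] divide by the outer 4. So div: (-3*x) + 9 = 3.
Step 5. [(-3*x) + 9 = 3] -3 | LHS and -3 | 3: pull -3 out ⇒ factor: x - 3 = -1.
Step 6. [x - 3 = -1] -3 is outermost — add 3 both sides, so sub: x = 2.

Answer: x ∈ {2}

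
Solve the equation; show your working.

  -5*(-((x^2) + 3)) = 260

Step 1. [-5*(-((x^2) + 3)) = 260] -5 out front; divide by -5 ⇒ div: -((x^2) + 3) = -52.
Step 2. [-((x^2) + 3) = -52] leading − — multiply by −1. So neg: (x^2) + 3 = 52.
Step 3. [(x^2) + 3 = 52] the outer +3 inverts by subtracting 3. So sub: x^2 = 49.
Step 4. [x^2 = 49] LHS squared, RHS 49 ≥ 0: apply √ (±) ⇒ sqrt: x = 7 or -7.

Answer: x ∈ {-7, 7}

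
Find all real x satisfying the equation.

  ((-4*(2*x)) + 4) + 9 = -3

Step 1. [((-4*(2*x)) + 4) + 9 = -3] peel the +9: subtract 9 from each side, so sub: (-4*(2*x)) + 4 = -12.
Step 2. [(-4*(2*x)) + 4 = -12] -4 | LHS and -4 | -12: pull -4 out. So factor: (2*x) - 1 = 3.
Step 3. [(2*x) - 1 = 3] -1 is outermost — add 1 both sides. So sub: 2*x = 4.
Step 4. [2*x = 4] 2·(inner) — divide through by 2 ⇒ div: x = 2.

Answer: x ∈ {2}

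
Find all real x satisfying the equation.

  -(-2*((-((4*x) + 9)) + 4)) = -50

Step 1. [-(-2*((-((4*x) + 9)) + 4)) = -50] flip signs both sides ⇒ neg: -2*((-((4*x) + 9)) + 4) = 50.
Step 2. [-2*((-((4*x) + 9)) + 4) = 50] leading coefficient -2: divide by -2 ⇒ div: (-((4*x) + 9)) + 4 = -25.
Step 3. [(-((4*x) + 9)) + 4 = -25] peel the +4: subtract 4 from each side, so sub: -((4*x) + 9) = -29.
Step 4. [-((4*x) + 9) = -29] flip signs both sides ⇒ neg: (4*x) + 9 = 29.
Step 5. [(4*x) + 9 = 29] peel the +9: subtract 9 from each side, so sub: 4*x = 20.
Step 6. [4*x = 20] 4 out front; divide by 4 ⇒ div: x = 5.

Answer: x ∈ {5}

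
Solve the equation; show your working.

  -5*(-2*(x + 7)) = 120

Step 1. [-5*(-2*(x + 7)) = 120] -5·(inner) — divide through by -5, so div: -2*(x + 7) = -24.
Step 2. [-2*(x + 7) = -24] LHS = -2·(…); ÷-2 both sides ⇒ div: x + 7 = 12.
Step 3. [x + 7 = 12] subtract 7: x sits inside (… + 7) ⇒ sub: x = 5.

Answer: x ∈ {5}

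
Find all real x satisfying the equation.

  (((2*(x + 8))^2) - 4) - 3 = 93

Step 1. [(((2*(x + 8))^2) - 4) - 3 = 93] -3 is outermost — add 3 both sides. So sub: ((2*(x + 8))^2) - 4 = 96.
Step 2. [((2*(x + 8))^2) - 4 = 96] peel the -4: add 4 from each side. So sub: (2*(x + 8))^2 = 100.
Step 3. [(2*(x + 8))^2 = 100] 100 ≥ 0, LHS is (·)² — take ±√, so sqrt: 2*(x + 8) = 10 or -10.
Step 4. [2*(x + 8) = 10 or -10] divide by the outer 2 ⇒ div: x + 8 = 5 or -5.
Step 5. [x + 8 = 5 or -5] 8 comes off first (subtract 8). So sub: x = -3 or -13.

Answer: x ∈ {-13, -3}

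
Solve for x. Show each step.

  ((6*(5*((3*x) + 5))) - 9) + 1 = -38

Step 1. [((6*(5*((3*x) + 5))) - 9) + 1 = -38] the outer +1 inverts by subtracting 1, so sub: (6*(5*((3*x) + 5))) - 9 = -39.
Step 2. [(6*(5*((3*x) + 5))) - 9 = -39] peel the -9: add 9 from each side ⇒ sub: 6*(5*((3*x) + 5)) = -30.
Step 3. [6*(5*((3*x) + 5)) = -30] divide by the outer 6. So div: 5*((3*x) + 5) = -5.
Step 4. [5*((3*x) + 5) = -5] 5·(inner) — divide through by 5. So div: (3*x) + 5 = -1.
Step 5. [(3*x) + 5 = -1] subtract 5: x sits inside (… + 5), so sub: 3*x = -6.
Step 6. [3*x = -6] leading coefficient 3: divide by 3, so div: x = -2.

Answer: x ∈ {-2}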